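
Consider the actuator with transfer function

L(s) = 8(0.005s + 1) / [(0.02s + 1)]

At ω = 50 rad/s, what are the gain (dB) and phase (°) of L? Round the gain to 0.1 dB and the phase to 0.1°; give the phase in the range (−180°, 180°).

15.3 dB, -31.0°

At ω = 50 rad/s:
zero (1 + j50·0.005) = 1 + j0.25 → |·| ≈ 1.0308, ∠ ≈ 14.04°
pole (1 + j50·0.02) = 1 + j1 → |·| ≈ 1.4142, ∠ ≈ 45.00°
|L| = 8 · 1.0308 / (1.4142) ≈ 5.8311
Gain = 20 log₁₀(5.8311) ≈ 15.32 dB
∠L = (14.04°) − (45.00°) = -30.96°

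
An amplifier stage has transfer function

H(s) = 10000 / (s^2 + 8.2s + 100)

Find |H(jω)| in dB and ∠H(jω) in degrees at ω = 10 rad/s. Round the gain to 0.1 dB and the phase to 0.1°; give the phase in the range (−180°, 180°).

At s = jω = j10:
quadratic: (j10)² + 8.2·j10 + 100 = 0 + j82 → |·| ≈ 82, ∠ ≈ 90.00°
|H| = 10000 / 82 ≈ 121.95
Gain = 20 log₁₀(121.95) ≈ 41.72 dB
∠H = 0.00° − 90.00° = -90.00°

41.7 dB, -90.0°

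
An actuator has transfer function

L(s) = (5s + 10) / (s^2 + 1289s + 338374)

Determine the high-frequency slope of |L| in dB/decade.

Each pole contributes −20 dB/decade at high frequency; each zero contributes +20 dB/decade.
Net: 1 zero(s) − 2 pole(s) → -20 dB/decade.

-20 dB/decade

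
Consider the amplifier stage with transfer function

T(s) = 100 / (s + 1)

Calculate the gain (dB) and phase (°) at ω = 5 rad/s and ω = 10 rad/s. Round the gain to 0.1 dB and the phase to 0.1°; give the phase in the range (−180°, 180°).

ω = 5: 25.9 dB, -78.7°; ω = 10: 20.0 dB, -84.3°

At s = jω = j5:
pole (s+1): 1 + j5 → |·| = √(1²+5²) = √26 ≈ 5.099, ∠ = arctan(5/1) ≈ 78.69°
|T| = 100 / 5.099 ≈ 19.612
Gain = 20 log₁₀(19.612) ≈ 25.85 dB
∠T = 0.00° − 78.69° = -78.69°

At s = jω = j10:
pole (s+1): 1 + j10 → |·| = √(1²+10²) = √101 ≈ 10.05, ∠ = arctan(10/1) ≈ 84.29°
|T| = 100 / 10.05 ≈ 9.9502
Gain = 20 log₁₀(9.9502) ≈ 19.96 dB
∠T = 0.00° − 84.29° = -84.29°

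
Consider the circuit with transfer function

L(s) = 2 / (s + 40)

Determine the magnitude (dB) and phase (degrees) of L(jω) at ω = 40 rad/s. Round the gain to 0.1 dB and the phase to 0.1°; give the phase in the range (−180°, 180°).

-29.0 dB, -45.0°

At s = jω = j40:
pole (s+40): 40 + j40 → |·| = √(40²+40²) = √3200 ≈ 56.569, ∠ = arctan(40/40) ≈ 45.00°
|L| = 2 / 56.569 ≈ 0.035355
Gain = 20 log₁₀(0.035355) ≈ -29.03 dB
∠L = 0.00° − 45.00° = -45.00°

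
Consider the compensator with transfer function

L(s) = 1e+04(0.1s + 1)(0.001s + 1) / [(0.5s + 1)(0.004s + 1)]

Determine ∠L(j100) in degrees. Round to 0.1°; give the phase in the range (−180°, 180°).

At ω = 100 rad/s:
zero (1 + j100·0.1) = 1 + j10 → |·| ≈ 10.05, ∠ ≈ 84.29°
zero (1 + j100·0.001) = 1 + j0.1 → |·| ≈ 1.005, ∠ ≈ 5.71°
pole (1 + j100·0.5) = 1 + j50 → |·| ≈ 50.01, ∠ ≈ 88.85°
pole (1 + j100·0.004) = 1 + j0.4 → |·| ≈ 1.077, ∠ ≈ 21.80°
∠L = (84.29° + 5.71°) − (88.85° + 21.80°) = -20.65°

-20.7°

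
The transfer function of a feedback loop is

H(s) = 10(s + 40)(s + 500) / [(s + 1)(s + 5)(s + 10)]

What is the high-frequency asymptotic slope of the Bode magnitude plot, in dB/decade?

-20 dB/decade

Each pole contributes −20 dB/decade at high frequency; each zero contributes +20 dB/decade.
Net: 2 zero(s) − 3 pole(s) → -20 dB/decade.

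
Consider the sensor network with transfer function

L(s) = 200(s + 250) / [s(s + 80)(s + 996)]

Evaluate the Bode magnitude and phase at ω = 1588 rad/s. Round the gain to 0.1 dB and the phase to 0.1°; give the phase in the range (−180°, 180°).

-83.4 dB, -154.0°

At s = jω = j1588:
zero (s+250): 250 + j1588 → |·| = √(250²+1588²) = √2584244 ≈ 1607.6, ∠ = arctan(1588/250) ≈ 81.05°
pole (s+80): 80 + j1588 → |·| = √(80²+1588²) = √2528144 ≈ 1590, ∠ = arctan(1588/80) ≈ 87.12°
pole (s+996): 996 + j1588 → |·| = √(996²+1588²) = √3513760 ≈ 1874.5, ∠ = arctan(1588/996) ≈ 57.90°
pole at origin: |s| = 1588, ∠ = 90.00° (in denominator)
|L| = 200 · 1607.6 / 4.733e+09 ≈ 6.7932e-05
Gain = 20 log₁₀(6.7932e-05) ≈ -83.36 dB
∠L = 81.05° − 235.02° = -153.97°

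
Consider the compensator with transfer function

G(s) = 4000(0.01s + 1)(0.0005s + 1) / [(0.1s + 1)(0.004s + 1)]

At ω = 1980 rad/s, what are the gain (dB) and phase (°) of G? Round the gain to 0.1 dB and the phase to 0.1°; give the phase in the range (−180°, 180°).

At ω = 1980 rad/s:
zero (1 + j1980·0.01) = 1 + j19.8 → |·| ≈ 19.825, ∠ ≈ 87.11°
zero (1 + j1980·0.0005) = 1 + j0.99 → |·| ≈ 1.4072, ∠ ≈ 44.71°
pole (1 + j1980·0.1) = 1 + j198 → |·| ≈ 198, ∠ ≈ 89.71°
pole (1 + j1980·0.004) = 1 + j7.92 → |·| ≈ 7.9829, ∠ ≈ 82.80°
|G| = 4000 · 19.825 · 1.4072 / (198 · 7.9829) ≈ 70.6
Gain = 20 log₁₀(70.6) ≈ 36.98 dB
∠G = (87.11° + 44.71°) − (89.71° + 82.80°) = -40.69°

37.0 dB, -40.7°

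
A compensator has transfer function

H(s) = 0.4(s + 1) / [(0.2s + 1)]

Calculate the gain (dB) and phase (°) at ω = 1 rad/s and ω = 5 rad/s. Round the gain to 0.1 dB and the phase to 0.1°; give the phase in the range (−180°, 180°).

At ω = 1 rad/s:
zero (1 + j1·1) = 1 + j1 → |·| ≈ 1.4142, ∠ ≈ 45.00°
pole (1 + j1·0.2) = 1 + j0.2 → |·| ≈ 1.0198, ∠ ≈ 11.31°
|H| = 0.4 · 1.4142 / (1.0198) ≈ 0.5547
Gain = 20 log₁₀(0.5547) ≈ -5.12 dB
∠H = (45.00°) − (11.31°) = 33.69°

At ω = 5 rad/s:
zero (1 + j5·1) = 1 + j5 → |·| ≈ 5.099, ∠ ≈ 78.69°
pole (1 + j5·0.2) = 1 + j1 → |·| ≈ 1.4142, ∠ ≈ 45.00°
|H| = 0.4 · 5.099 / (1.4142) ≈ 1.4422
Gain = 20 log₁₀(1.4422) ≈ 3.18 dB
∠H = (78.69°) − (45.00°) = 33.69°

ω = 1: -5.1 dB, 33.7°; ω = 5: 3.2 dB, 33.7°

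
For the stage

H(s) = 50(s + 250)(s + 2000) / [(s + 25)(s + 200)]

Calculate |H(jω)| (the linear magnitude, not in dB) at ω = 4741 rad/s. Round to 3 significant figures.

At s = jω = j4741:
zero (s+250): 250 + j4741 → |·| = √(250²+4741²) = √22539581 ≈ 4747.6, ∠ = arctan(4741/250) ≈ 86.98°
zero (s+2000): 2000 + j4741 → |·| = √(2000²+4741²) = √26477081 ≈ 5145.6, ∠ = arctan(4741/2000) ≈ 67.13°
pole (s+25): 25 + j4741 → |·| = √(25²+4741²) = √22477706 ≈ 4741.1, ∠ = arctan(4741/25) ≈ 89.70°
pole (s+200): 200 + j4741 → |·| = √(200²+4741²) = √22517081 ≈ 4745.2, ∠ = arctan(4741/200) ≈ 87.58°
|H| = 50 · 2.4429e+07 / 2.2497e+07 ≈ 54.294

54.3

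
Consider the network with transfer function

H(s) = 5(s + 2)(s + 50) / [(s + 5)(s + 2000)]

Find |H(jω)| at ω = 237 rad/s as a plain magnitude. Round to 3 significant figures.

0.601

At s = jω = j237:
zero (s+2): 2 + j237 → |·| = √(2²+237²) = √56173 ≈ 237.01, ∠ = arctan(237/2) ≈ 89.52°
zero (s+50): 50 + j237 → |·| = √(50²+237²) = √58669 ≈ 242.22, ∠ = arctan(237/50) ≈ 78.09°
pole (s+5): 5 + j237 → |·| = √(5²+237²) = √56194 ≈ 237.05, ∠ = arctan(237/5) ≈ 88.79°
pole (s+2000): 2000 + j237 → |·| = √(2000²+237²) = √4056169 ≈ 2014, ∠ = arctan(237/2000) ≈ 6.76°
|H| = 5 · 57409 / 4.7742e+05 ≈ 0.60124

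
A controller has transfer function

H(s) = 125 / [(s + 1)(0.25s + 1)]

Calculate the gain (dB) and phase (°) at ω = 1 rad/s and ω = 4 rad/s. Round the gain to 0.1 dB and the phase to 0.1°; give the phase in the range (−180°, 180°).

ω = 1: 38.7 dB, -59.0°; ω = 4: 26.6 dB, -121.0°

At ω = 1 rad/s:
pole (1 + j1·1) = 1 + j1 → |·| ≈ 1.4142, ∠ ≈ 45.00°
pole (1 + j1·0.25) = 1 + j0.25 → |·| ≈ 1.0308, ∠ ≈ 14.04°
|H| = 125 · 1 / (1.4142 · 1.0308) ≈ 85.748
Gain = 20 log₁₀(85.748) ≈ 38.66 dB
∠H = (0°) − (45.00° + 14.04°) = -59.04°

At ω = 4 rad/s:
pole (1 + j4·1) = 1 + j4 → |·| ≈ 4.1231, ∠ ≈ 75.96°
pole (1 + j4·0.25) = 1 + j1 → |·| ≈ 1.4142, ∠ ≈ 45.00°
|H| = 125 · 1 / (4.1231 · 1.4142) ≈ 21.438
Gain = 20 log₁₀(21.438) ≈ 26.62 dB
∠H = (0°) − (75.96° + 45.00°) = -120.96°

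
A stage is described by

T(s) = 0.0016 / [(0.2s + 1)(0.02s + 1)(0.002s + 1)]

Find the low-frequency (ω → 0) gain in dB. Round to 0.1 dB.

-55.9 dB

T(0) = 0.0016 · 1 / 1 = 0.0016
20 log₁₀(0.0016) ≈ -55.92 dB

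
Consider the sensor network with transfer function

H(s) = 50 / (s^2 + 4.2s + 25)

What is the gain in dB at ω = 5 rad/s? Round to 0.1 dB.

At s = jω = j5:
quadratic: (j5)² + 4.2·j5 + 25 = 0 + j21 → |·| ≈ 21, ∠ ≈ 90.00°
|H| = 50 / 21 ≈ 2.381
Gain = 20 log₁₀(2.381) ≈ 7.54 dB

7.5 dB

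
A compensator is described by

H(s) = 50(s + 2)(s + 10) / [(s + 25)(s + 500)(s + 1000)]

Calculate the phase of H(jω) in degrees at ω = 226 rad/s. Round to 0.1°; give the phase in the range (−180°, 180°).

56.2°

At s = jω = j226:
zero (s+2): 2 + j226 → |·| = √(2²+226²) = √51080 ≈ 226.01, ∠ = arctan(226/2) ≈ 89.49°
zero (s+10): 10 + j226 → |·| = √(10²+226²) = √51176 ≈ 226.22, ∠ = arctan(226/10) ≈ 87.47°
pole (s+25): 25 + j226 → |·| = √(25²+226²) = √51701 ≈ 227.38, ∠ = arctan(226/25) ≈ 83.69°
pole (s+500): 500 + j226 → |·| = √(500²+226²) = √301076 ≈ 548.7, ∠ = arctan(226/500) ≈ 24.32°
pole (s+1000): 1000 + j226 → |·| = √(1000²+226²) = √1051076 ≈ 1025.2, ∠ = arctan(226/1000) ≈ 12.73°
∠H = 176.96° − 120.74° = 56.22°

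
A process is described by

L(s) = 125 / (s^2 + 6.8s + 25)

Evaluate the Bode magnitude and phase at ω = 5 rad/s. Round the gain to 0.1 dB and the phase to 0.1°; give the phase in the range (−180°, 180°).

11.3 dB, -90.0°

At s = jω = j5:
quadratic: (j5)² + 6.8·j5 + 25 = 0 + j34 → |·| ≈ 34, ∠ ≈ 90.00°
|L| = 125 / 34 ≈ 3.6765
Gain = 20 log₁₀(3.6765) ≈ 11.31 dB
∠L = 0.00° − 90.00° = -90.00°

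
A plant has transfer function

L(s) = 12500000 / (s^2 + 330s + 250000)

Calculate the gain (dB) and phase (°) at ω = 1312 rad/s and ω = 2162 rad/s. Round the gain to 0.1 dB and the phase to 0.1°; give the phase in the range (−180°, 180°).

ω = 1312: 18.2 dB, -163.6°; ω = 2162: 8.9 dB, -170.8°

At s = jω = j1312:
quadratic: (j1312)² + 330·j1312 + 250000 = -1471344 + j432960 → |·| ≈ 1.5337e+06, ∠ ≈ 163.60°
|L| = 12500000 / 1.5337e+06 ≈ 8.1502
Gain = 20 log₁₀(8.1502) ≈ 18.22 dB
∠L = 0.00° − 163.60° = -163.60°

At s = jω = j2162:
quadratic: (j2162)² + 330·j2162 + 250000 = -4424244 + j713460 → |·| ≈ 4.4814e+06, ∠ ≈ 170.84°
|L| = 12500000 / 4.4814e+06 ≈ 2.7893
Gain = 20 log₁₀(2.7893) ≈ 8.91 dB
∠L = 0.00° − 170.84° = -170.84°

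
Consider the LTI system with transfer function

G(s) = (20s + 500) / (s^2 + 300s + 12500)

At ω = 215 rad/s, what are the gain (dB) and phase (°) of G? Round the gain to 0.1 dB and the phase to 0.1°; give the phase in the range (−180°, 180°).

Substitute s = j215:
Numerator: 20(j215) + 500 = 500 + j4300
Denominator: (j215)^2 + 300(j215) + 12500 = -33725 + j64500
|N| = √(500² + 4300²) ≈ 4329, ∠N ≈ 83.37°
|D| = √(33725² + 64500²) ≈ 72785, ∠D ≈ 117.60°
|G| = 4329 / 72785 ≈ 0.059477
Gain = 20 log₁₀(0.059477) ≈ -24.51 dB
∠G = 83.37° − 117.60° = -34.23°

-24.5 dB, -34.2°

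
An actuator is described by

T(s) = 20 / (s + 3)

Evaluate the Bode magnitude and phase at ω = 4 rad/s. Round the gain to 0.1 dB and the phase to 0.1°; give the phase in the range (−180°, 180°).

At s = jω = j4:
pole (s+3): 3 + j4 → |·| = √(3²+4²) = √25 ≈ 5, ∠ = arctan(4/3) ≈ 53.13°
|T| = 20 / 5 ≈ 4
Gain = 20 log₁₀(4) ≈ 12.04 dB
∠T = 0.00° − 53.13° = -53.13°

12.0 dB, -53.1°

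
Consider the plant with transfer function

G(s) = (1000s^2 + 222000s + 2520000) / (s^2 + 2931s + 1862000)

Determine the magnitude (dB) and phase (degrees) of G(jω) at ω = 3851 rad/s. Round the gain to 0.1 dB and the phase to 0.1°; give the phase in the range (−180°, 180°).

Substitute s = j3851:
Numerator: 1000(j3851)^2 + 222000(j3851) + 2520000 = -14827681000 + j854922000
Denominator: (j3851)^2 + 2931(j3851) + 1862000 = -12968201 + j11287281
|N| = √(14827681000² + 854922000²) ≈ 1.4852e+10, ∠N ≈ 176.70°
|D| = √(12968201² + 11287281²) ≈ 1.7192e+07, ∠D ≈ 138.96°
|G| = 1.4852e+10 / 1.7192e+07 ≈ 863.89
Gain = 20 log₁₀(863.89) ≈ 58.73 dB
∠G = 176.70° − 138.96° = 37.74°

58.7 dB, 37.7°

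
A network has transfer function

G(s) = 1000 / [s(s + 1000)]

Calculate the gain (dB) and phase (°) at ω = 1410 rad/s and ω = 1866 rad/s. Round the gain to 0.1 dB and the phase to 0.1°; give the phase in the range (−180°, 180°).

At s = jω = j1410:
pole (s+1000): 1000 + j1410 → |·| = √(1000²+1410²) = √2988100 ≈ 1728.6, ∠ = arctan(1410/1000) ≈ 54.65°
pole at origin: |s| = 1410, ∠ = 90.00° (in denominator)
|G| = 1000 / 2.4373e+06 ≈ 0.00041029
Gain = 20 log₁₀(0.00041029) ≈ -67.74 dB
∠G = 0.00° − 144.65° = -144.65°

At s = jω = j1866:
pole (s+1000): 1000 + j1866 → |·| = √(1000²+1866²) = √4481956 ≈ 2117.1, ∠ = arctan(1866/1000) ≈ 61.81°
pole at origin: |s| = 1866, ∠ = 90.00° (in denominator)
|G| = 1000 / 3.9505e+06 ≈ 0.00025313
Gain = 20 log₁₀(0.00025313) ≈ -71.93 dB
∠G = 0.00° − 151.81° = -151.81°

ω = 1410: -67.7 dB, -144.7°; ω = 1866: -71.9 dB, -151.8°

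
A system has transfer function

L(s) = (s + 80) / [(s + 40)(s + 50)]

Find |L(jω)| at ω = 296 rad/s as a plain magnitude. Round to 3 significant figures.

At s = jω = j296:
zero (s+80): 80 + j296 → |·| = √(80²+296²) = √94016 ≈ 306.62, ∠ = arctan(296/80) ≈ 74.88°
pole (s+40): 40 + j296 → |·| = √(40²+296²) = √89216 ≈ 298.69, ∠ = arctan(296/40) ≈ 82.30°
pole (s+50): 50 + j296 → |·| = √(50²+296²) = √90116 ≈ 300.19, ∠ = arctan(296/50) ≈ 80.41°
|L| = 1 · 306.62 / 89664 ≈ 0.0034197

0.00342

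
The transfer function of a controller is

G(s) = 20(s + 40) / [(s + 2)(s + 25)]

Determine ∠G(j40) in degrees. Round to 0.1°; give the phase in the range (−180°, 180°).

At s = jω = j40:
zero (s+40): 40 + j40 → |·| = √(40²+40²) = √3200 ≈ 56.569, ∠ = arctan(40/40) ≈ 45.00°
pole (s+2): 2 + j40 → |·| = √(2²+40²) = √1604 ≈ 40.05, ∠ = arctan(40/2) ≈ 87.14°
pole (s+25): 25 + j40 → |·| = √(25²+40²) = √2225 ≈ 47.17, ∠ = arctan(40/25) ≈ 57.99°
∠G = 45.00° − 145.13° = -100.13°

-100.1°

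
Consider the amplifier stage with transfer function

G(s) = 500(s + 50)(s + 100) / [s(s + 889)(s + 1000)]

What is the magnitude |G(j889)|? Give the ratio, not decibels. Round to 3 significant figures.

At s = jω = j889:
zero (s+50): 50 + j889 → |·| = √(50²+889²) = √792821 ≈ 890.4, ∠ = arctan(889/50) ≈ 86.78°
zero (s+100): 100 + j889 → |·| = √(100²+889²) = √800321 ≈ 894.61, ∠ = arctan(889/100) ≈ 83.58°
pole (s+889): 889 + j889 → |·| = √(889²+889²) = √1580642 ≈ 1257.2, ∠ = arctan(889/889) ≈ 45.00°
pole (s+1000): 1000 + j889 → |·| = √(1000²+889²) = √1790321 ≈ 1338, ∠ = arctan(889/1000) ≈ 41.64°
pole at origin: |s| = 889, ∠ = 90.00° (in denominator)
|G| = 500 · 7.9656e+05 / 1.4954e+09 ≈ 0.26634

0.266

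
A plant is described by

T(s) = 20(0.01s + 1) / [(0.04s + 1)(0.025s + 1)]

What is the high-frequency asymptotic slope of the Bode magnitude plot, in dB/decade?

-20 dB/decade

Each pole contributes −20 dB/decade at high frequency; each zero contributes +20 dB/decade.
Net: 1 zero(s) − 2 pole(s) → -20 dB/decade.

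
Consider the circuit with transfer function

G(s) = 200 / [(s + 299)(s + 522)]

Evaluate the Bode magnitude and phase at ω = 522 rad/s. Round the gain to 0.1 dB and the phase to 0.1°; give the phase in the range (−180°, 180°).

-66.9 dB, -105.2°

At s = jω = j522:
pole (s+299): 299 + j522 → |·| = √(299²+522²) = √361885 ≈ 601.57, ∠ = arctan(522/299) ≈ 60.20°
pole (s+522): 522 + j522 → |·| = √(522²+522²) = √544968 ≈ 738.22, ∠ = arctan(522/522) ≈ 45.00°
|G| = 200 / 4.4409e+05 ≈ 0.00045036
Gain = 20 log₁₀(0.00045036) ≈ -66.93 dB
∠G = 0.00° − 105.20° = -105.20°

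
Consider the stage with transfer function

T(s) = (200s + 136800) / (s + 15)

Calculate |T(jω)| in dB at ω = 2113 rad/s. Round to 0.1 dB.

Substitute s = j2113:
Numerator: 200(j2113) + 136800 = 136800 + j422600
Denominator: (j2113) + 15 = 15 + j2113
|N| = √(136800² + 422600²) ≈ 4.4419e+05, ∠N ≈ 72.06°
|D| = √(15² + 2113²) ≈ 2113.1, ∠D ≈ 89.59°
|T| = 4.4419e+05 / 2113.1 ≈ 210.21
Gain = 20 log₁₀(210.21) ≈ 46.45 dB

46.5 dB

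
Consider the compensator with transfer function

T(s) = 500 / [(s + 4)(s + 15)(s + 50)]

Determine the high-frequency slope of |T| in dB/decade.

-60 dB/decade

Each pole contributes −20 dB/decade at high frequency; each zero contributes +20 dB/decade.
Net: 0 zero(s) − 3 pole(s) → -60 dB/decade.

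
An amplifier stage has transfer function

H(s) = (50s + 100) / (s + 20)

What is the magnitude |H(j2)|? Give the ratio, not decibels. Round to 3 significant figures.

7.04

Substitute s = j2:
Numerator: 50(j2) + 100 = 100 + j100
Denominator: (j2) + 20 = 20 + j2
|N| = √(100² + 100²) ≈ 141.42, ∠N ≈ 45.00°
|D| = √(20² + 2²) ≈ 20.1, ∠D ≈ 5.71°
|H| = 141.42 / 20.1 ≈ 7.0358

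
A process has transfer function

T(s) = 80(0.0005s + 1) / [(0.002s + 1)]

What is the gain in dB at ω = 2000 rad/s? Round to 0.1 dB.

28.8 dB

At ω = 2000 rad/s:
zero (1 + j2000·0.0005) = 1 + j1 → |·| ≈ 1.4142, ∠ ≈ 45.00°
pole (1 + j2000·0.002) = 1 + j4 → |·| ≈ 4.1231, ∠ ≈ 75.96°
|T| = 80 · 1.4142 / (4.1231) ≈ 27.44
Gain = 20 log₁₀(27.44) ≈ 28.77 dB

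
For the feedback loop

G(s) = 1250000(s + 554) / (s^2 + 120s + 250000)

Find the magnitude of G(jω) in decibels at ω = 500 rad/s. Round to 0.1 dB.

83.8 dB

At s = jω = j500:
zero (s+554): 554 + j500 → |·| = √(554²+500²) = √556916 ≈ 746.27, ∠ = arctan(500/554) ≈ 42.07°
quadratic: (j500)² + 120·j500 + 250000 = 0 + j60000 → |·| ≈ 60000, ∠ ≈ 90.00°
|G| = 1250000 · 746.27 / 60000 ≈ 15547
Gain = 20 log₁₀(15547) ≈ 83.83 dB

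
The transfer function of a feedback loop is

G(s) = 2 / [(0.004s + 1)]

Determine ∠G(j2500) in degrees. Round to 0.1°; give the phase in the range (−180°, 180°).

-84.3°

At ω = 2500 rad/s:
pole (1 + j2500·0.004) = 1 + j10 → |·| ≈ 10.05, ∠ ≈ 84.29°
∠G = (0°) − (84.29°) = -84.29°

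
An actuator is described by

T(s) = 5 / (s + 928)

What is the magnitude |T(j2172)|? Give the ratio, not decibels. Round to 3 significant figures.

0.00212

Substitute s = j2172:
Numerator: 5 = 5 + j0
Denominator: (j2172) + 928 = 928 + j2172
|N| = √(5² + 0²) ≈ 5, ∠N ≈ 0.00°
|D| = √(928² + 2172²) ≈ 2361.9, ∠D ≈ 66.87°
|T| = 5 / 2361.9 ≈ 0.0021169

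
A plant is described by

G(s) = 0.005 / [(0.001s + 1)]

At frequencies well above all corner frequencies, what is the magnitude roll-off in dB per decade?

-20 dB/decade

Each pole contributes −20 dB/decade at high frequency; each zero contributes +20 dB/decade.
Net: 0 zero(s) − 1 pole(s) → -20 dB/decade.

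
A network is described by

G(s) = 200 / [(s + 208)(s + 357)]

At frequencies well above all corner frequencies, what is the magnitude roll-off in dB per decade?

Each pole contributes −20 dB/decade at high frequency; each zero contributes +20 dB/decade.
Net: 0 zero(s) − 2 pole(s) → -40 dB/decade.

-40 dB/decade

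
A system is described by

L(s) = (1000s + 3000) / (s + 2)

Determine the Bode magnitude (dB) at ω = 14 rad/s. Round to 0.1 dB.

60.1 dB

Substitute s = j14:
Numerator: 1000(j14) + 3000 = 3000 + j14000
Denominator: (j14) + 2 = 2 + j14
|N| = √(3000² + 14000²) ≈ 14318, ∠N ≈ 77.91°
|D| = √(2² + 14²) ≈ 14.142, ∠D ≈ 81.87°
|L| = 14318 / 14.142 ≈ 1012.4
Gain = 20 log₁₀(1012.4) ≈ 60.11 dB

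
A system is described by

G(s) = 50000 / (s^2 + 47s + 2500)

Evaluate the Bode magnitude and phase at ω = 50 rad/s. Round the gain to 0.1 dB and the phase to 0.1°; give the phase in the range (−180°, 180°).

26.6 dB, -90.0°

At s = jω = j50:
quadratic: (j50)² + 47·j50 + 2500 = 0 + j2350 → |·| ≈ 2350, ∠ ≈ 90.00°
|G| = 50000 / 2350 ≈ 21.277
Gain = 20 log₁₀(21.277) ≈ 26.56 dB
∠G = 0.00° − 90.00° = -90.00°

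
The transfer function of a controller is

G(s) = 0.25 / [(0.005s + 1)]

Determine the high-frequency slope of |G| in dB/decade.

Each pole contributes −20 dB/decade at high frequency; each zero contributes +20 dB/decade.
Net: 0 zero(s) − 1 pole(s) → -20 dB/decade.

-20 dB/decade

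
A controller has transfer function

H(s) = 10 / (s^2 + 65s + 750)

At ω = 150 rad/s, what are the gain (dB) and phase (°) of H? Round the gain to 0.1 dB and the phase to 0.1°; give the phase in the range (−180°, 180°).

Substitute s = j150:
Numerator: 10 = 10 + j0
Denominator: (j150)^2 + 65(j150) + 750 = -21750 + j9750
|N| = √(10² + 0²) ≈ 10, ∠N ≈ 0.00°
|D| = √(21750² + 9750²) ≈ 23835, ∠D ≈ 155.85°
|H| = 10 / 23835 ≈ 0.00041955
Gain = 20 log₁₀(0.00041955) ≈ -67.54 dB
∠H = 0.00° − 155.85° = -155.85°

-67.5 dB, -155.9°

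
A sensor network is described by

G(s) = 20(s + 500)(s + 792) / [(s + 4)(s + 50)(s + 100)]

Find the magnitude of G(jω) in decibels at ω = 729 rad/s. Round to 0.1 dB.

At s = jω = j729:
zero (s+500): 500 + j729 → |·| = √(500²+729²) = √781441 ≈ 883.99, ∠ = arctan(729/500) ≈ 55.55°
zero (s+792): 792 + j729 → |·| = √(792²+729²) = √1158705 ≈ 1076.4, ∠ = arctan(729/792) ≈ 42.63°
pole (s+4): 4 + j729 → |·| = √(4²+729²) = √531457 ≈ 729.01, ∠ = arctan(729/4) ≈ 89.69°
pole (s+50): 50 + j729 → |·| = √(50²+729²) = √533941 ≈ 730.71, ∠ = arctan(729/50) ≈ 86.08°
pole (s+100): 100 + j729 → |·| = √(100²+729²) = √541441 ≈ 735.83, ∠ = arctan(729/100) ≈ 82.19°
|G| = 20 · 9.5153e+05 / 3.9197e+08 ≈ 0.048551
Gain = 20 log₁₀(0.048551) ≈ -26.28 dB

-26.3 dB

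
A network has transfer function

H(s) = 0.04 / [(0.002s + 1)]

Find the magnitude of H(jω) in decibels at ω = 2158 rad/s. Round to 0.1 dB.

At ω = 2158 rad/s:
pole (1 + j2158·0.002) = 1 + j4.316 → |·| ≈ 4.4303, ∠ ≈ 76.95°
|H| = 0.04 · 1 / (4.4303) ≈ 0.0090287
Gain = 20 log₁₀(0.0090287) ≈ -40.89 dB

-40.9 dB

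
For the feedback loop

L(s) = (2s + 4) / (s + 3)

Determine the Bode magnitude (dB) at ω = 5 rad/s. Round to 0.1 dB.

Substitute s = j5:
Numerator: 2(j5) + 4 = 4 + j10
Denominator: (j5) + 3 = 3 + j5
|N| = √(4² + 10²) ≈ 10.77, ∠N ≈ 68.20°
|D| = √(3² + 5²) ≈ 5.831, ∠D ≈ 59.04°
|L| = 10.77 / 5.831 ≈ 1.847
Gain = 20 log₁₀(1.847) ≈ 5.33 dB

5.3 dB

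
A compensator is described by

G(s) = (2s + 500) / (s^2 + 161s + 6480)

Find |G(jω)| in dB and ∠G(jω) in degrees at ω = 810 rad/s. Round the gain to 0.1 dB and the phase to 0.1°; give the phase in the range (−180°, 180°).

Substitute s = j810:
Numerator: 2(j810) + 500 = 500 + j1620
Denominator: (j810)^2 + 161(j810) + 6480 = -649620 + j130410
|N| = √(500² + 1620²) ≈ 1695.4, ∠N ≈ 72.85°
|D| = √(649620² + 130410²) ≈ 6.6258e+05, ∠D ≈ 168.65°
|G| = 1695.4 / 6.6258e+05 ≈ 0.0025588
Gain = 20 log₁₀(0.0025588) ≈ -51.84 dB
∠G = 72.85° − 168.65° = -95.80°

-51.8 dB, -95.8°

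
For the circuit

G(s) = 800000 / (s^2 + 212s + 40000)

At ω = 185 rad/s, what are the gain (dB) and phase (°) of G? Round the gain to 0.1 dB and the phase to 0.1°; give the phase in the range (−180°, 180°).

At s = jω = j185:
quadratic: (j185)² + 212·j185 + 40000 = 5775 + j39220 → |·| ≈ 39643, ∠ ≈ 81.62°
|G| = 800000 / 39643 ≈ 20.18
Gain = 20 log₁₀(20.18) ≈ 26.10 dB
∠G = 0.00° − 81.62° = -81.62°

26.1 dB, -81.6°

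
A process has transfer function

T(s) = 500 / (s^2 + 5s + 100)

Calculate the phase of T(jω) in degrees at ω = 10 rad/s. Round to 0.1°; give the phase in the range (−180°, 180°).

At s = jω = j10:
quadratic: (j10)² + 5·j10 + 100 = 0 + j50 → |·| ≈ 50, ∠ ≈ 90.00°
∠T = 0.00° − 90.00° = -90.00°

-90.0°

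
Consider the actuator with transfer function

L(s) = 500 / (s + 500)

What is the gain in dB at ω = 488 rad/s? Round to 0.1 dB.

At s = jω = j488:
pole (s+500): 500 + j488 → |·| = √(500²+488²) = √488144 ≈ 698.67, ∠ = arctan(488/500) ≈ 44.30°
|L| = 500 / 698.67 ≈ 0.71565
Gain = 20 log₁₀(0.71565) ≈ -2.91 dB

-2.9 dB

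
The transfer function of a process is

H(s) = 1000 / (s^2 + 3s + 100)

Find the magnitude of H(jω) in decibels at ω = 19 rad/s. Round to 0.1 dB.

At s = jω = j19:
quadratic: (j19)² + 3·j19 + 100 = -261 + j57 → |·| ≈ 267.15, ∠ ≈ 167.68°
|H| = 1000 / 267.15 ≈ 3.7432
Gain = 20 log₁₀(3.7432) ≈ 11.46 dB

11.5 dB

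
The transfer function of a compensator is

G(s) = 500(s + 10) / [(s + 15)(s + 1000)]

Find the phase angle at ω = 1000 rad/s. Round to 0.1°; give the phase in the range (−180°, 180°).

-44.7°

At s = jω = j1000:
zero (s+10): 10 + j1000 → |·| = √(10²+1000²) = √1000100 ≈ 1000, ∠ = arctan(1000/10) ≈ 89.43°
pole (s+15): 15 + j1000 → |·| = √(15²+1000²) = √1000225 ≈ 1000.1, ∠ = arctan(1000/15) ≈ 89.14°
pole (s+1000): 1000 + j1000 → |·| = √(1000²+1000²) = √2000000 ≈ 1414.2, ∠ = arctan(1000/1000) ≈ 45.00°
∠G = 89.43° − 134.14° = -44.71°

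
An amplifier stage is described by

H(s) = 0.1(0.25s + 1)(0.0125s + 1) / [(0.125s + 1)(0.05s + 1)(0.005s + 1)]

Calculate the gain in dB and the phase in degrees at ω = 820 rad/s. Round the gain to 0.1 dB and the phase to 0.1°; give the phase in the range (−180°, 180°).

-38.5 dB, -80.2°

At ω = 820 rad/s:
zero (1 + j820·0.25) = 1 + j205 → |·| ≈ 205, ∠ ≈ 89.72°
zero (1 + j820·0.0125) = 1 + j10.25 → |·| ≈ 10.299, ∠ ≈ 84.43°
pole (1 + j820·0.125) = 1 + j102.5 → |·| ≈ 102.5, ∠ ≈ 89.44°
pole (1 + j820·0.05) = 1 + j41 → |·| ≈ 41.012, ∠ ≈ 88.60°
pole (1 + j820·0.005) = 1 + j4.1 → |·| ≈ 4.2202, ∠ ≈ 76.29°
|H| = 0.1 · 205 · 10.299 / (102.5 · 41.012 · 4.2202) ≈ 0.011901
Gain = 20 log₁₀(0.011901) ≈ -38.49 dB
∠H = (89.72° + 84.43°) − (89.44° + 88.60° + 76.29°) = -80.18°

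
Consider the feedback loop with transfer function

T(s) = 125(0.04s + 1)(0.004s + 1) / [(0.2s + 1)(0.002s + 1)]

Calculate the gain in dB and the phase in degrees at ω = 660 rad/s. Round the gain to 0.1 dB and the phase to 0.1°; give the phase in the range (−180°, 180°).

At ω = 660 rad/s:
zero (1 + j660·0.04) = 1 + j26.4 → |·| ≈ 26.419, ∠ ≈ 87.83°
zero (1 + j660·0.004) = 1 + j2.64 → |·| ≈ 2.823, ∠ ≈ 69.25°
pole (1 + j660·0.2) = 1 + j132 → |·| ≈ 132, ∠ ≈ 89.57°
pole (1 + j660·0.002) = 1 + j1.32 → |·| ≈ 1.656, ∠ ≈ 52.85°
|T| = 125 · 26.419 · 2.823 / (132 · 1.656) ≈ 42.648
Gain = 20 log₁₀(42.648) ≈ 32.60 dB
∠T = (87.83° + 69.25°) − (89.57° + 52.85°) = 14.66°

32.6 dB, 14.7°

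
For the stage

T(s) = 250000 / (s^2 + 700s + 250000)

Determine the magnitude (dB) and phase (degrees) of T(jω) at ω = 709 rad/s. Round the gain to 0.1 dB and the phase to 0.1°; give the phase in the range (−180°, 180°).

At s = jω = j709:
quadratic: (j709)² + 700·j709 + 250000 = -252681 + j496300 → |·| ≈ 5.5692e+05, ∠ ≈ 116.98°
|T| = 250000 / 5.5692e+05 ≈ 0.4489
Gain = 20 log₁₀(0.4489) ≈ -6.96 dB
∠T = 0.00° − 116.98° = -116.98°

-7.0 dB, -117.0°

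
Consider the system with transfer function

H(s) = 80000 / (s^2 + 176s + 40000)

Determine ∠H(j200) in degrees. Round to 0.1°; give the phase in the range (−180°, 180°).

-90.0°

At s = jω = j200:
quadratic: (j200)² + 176·j200 + 40000 = 0 + j35200 → |·| ≈ 35200, ∠ ≈ 90.00°
∠H = 0.00° − 90.00° = -90.00°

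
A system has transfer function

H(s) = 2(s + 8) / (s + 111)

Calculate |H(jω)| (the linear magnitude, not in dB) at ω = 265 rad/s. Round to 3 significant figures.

At s = jω = j265:
zero (s+8): 8 + j265 → |·| = √(8²+265²) = √70289 ≈ 265.12, ∠ = arctan(265/8) ≈ 88.27°
pole (s+111): 111 + j265 → |·| = √(111²+265²) = √82546 ≈ 287.31, ∠ = arctan(265/111) ≈ 67.27°
|H| = 2 · 265.12 / 287.31 ≈ 1.8455

1.85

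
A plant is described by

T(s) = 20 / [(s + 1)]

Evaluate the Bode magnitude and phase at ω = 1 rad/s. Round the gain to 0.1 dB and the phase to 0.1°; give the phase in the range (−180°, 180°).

23.0 dB, -45.0°

At ω = 1 rad/s:
pole (1 + j1·1) = 1 + j1 → |·| ≈ 1.4142, ∠ ≈ 45.00°
|T| = 20 · 1 / (1.4142) ≈ 14.142
Gain = 20 log₁₀(14.142) ≈ 23.01 dB
∠T = (0°) − (45.00°) = -45.00°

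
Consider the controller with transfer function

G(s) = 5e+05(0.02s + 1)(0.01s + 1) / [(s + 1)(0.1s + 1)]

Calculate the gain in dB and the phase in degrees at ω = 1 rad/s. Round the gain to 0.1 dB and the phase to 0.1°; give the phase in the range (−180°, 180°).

At ω = 1 rad/s:
zero (1 + j1·0.02) = 1 + j0.02 → |·| ≈ 1.0002, ∠ ≈ 1.15°
zero (1 + j1·0.01) = 1 + j0.01 → |·| ≈ 1, ∠ ≈ 0.57°
pole (1 + j1·1) = 1 + j1 → |·| ≈ 1.4142, ∠ ≈ 45.00°
pole (1 + j1·0.1) = 1 + j0.1 → |·| ≈ 1.005, ∠ ≈ 5.71°
|G| = 5e+05 · 1.0002 · 1 / (1.4142 · 1.005) ≈ 3.5187e+05
Gain = 20 log₁₀(3.5187e+05) ≈ 110.93 dB
∠G = (1.15° + 0.57°) − (45.00° + 5.71°) = -48.99°

110.9 dB, -49.0°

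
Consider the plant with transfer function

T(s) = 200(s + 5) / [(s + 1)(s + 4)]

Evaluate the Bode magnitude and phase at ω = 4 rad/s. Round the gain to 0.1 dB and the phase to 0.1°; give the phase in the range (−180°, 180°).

At s = jω = j4:
zero (s+5): 5 + j4 → |·| = √(5²+4²) = √41 ≈ 6.4031, ∠ = arctan(4/5) ≈ 38.66°
pole (s+1): 1 + j4 → |·| = √(1²+4²) = √17 ≈ 4.1231, ∠ = arctan(4/1) ≈ 75.96°
pole (s+4): 4 + j4 → |·| = √(4²+4²) = √32 ≈ 5.6569, ∠ = arctan(4/4) ≈ 45.00°
|T| = 200 · 6.4031 / 23.324 ≈ 54.906
Gain = 20 log₁₀(54.906) ≈ 34.79 dB
∠T = 38.66° − 120.96° = -82.30°

34.8 dB, -82.3°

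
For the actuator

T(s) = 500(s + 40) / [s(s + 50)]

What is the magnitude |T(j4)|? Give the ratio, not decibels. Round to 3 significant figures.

100

At s = jω = j4:
zero (s+40): 40 + j4 → |·| = √(40²+4²) = √1616 ≈ 40.2, ∠ = arctan(4/40) ≈ 5.71°
pole (s+50): 50 + j4 → |·| = √(50²+4²) = √2516 ≈ 50.16, ∠ = arctan(4/50) ≈ 4.57°
pole at origin: |s| = 4, ∠ = 90.00° (in denominator)
|T| = 500 · 40.2 / 200.64 ≈ 100.18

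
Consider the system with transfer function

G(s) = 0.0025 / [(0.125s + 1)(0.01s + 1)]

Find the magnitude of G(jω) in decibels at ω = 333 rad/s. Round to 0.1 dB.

-95.3 dB

At ω = 333 rad/s:
pole (1 + j333·0.125) = 1 + j41.625 → |·| ≈ 41.637, ∠ ≈ 88.62°
pole (1 + j333·0.01) = 1 + j3.33 → |·| ≈ 3.4769, ∠ ≈ 73.28°
|G| = 0.0025 · 1 / (41.637 · 3.4769) ≈ 1.7269e-05
Gain = 20 log₁₀(1.7269e-05) ≈ -95.25 dB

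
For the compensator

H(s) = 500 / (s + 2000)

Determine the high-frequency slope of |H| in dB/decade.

Each pole contributes −20 dB/decade at high frequency; each zero contributes +20 dB/decade.
Net: 0 zero(s) − 1 pole(s) → -20 dB/decade.

-20 dB/decade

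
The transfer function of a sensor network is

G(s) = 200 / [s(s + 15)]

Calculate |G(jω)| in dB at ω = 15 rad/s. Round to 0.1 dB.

At s = jω = j15:
pole (s+15): 15 + j15 → |·| = √(15²+15²) = √450 ≈ 21.213, ∠ = arctan(15/15) ≈ 45.00°
pole at origin: |s| = 15, ∠ = 90.00° (in denominator)
|G| = 200 / 318.19 ≈ 0.62856
Gain = 20 log₁₀(0.62856) ≈ -4.03 dB

-4.0 dB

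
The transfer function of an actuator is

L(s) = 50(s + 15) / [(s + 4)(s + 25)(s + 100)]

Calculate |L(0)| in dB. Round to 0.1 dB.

-22.5 dB

L(0) = 50·15 / (4·25·100) = 0.075
20 log₁₀(0.075) ≈ -22.50 dB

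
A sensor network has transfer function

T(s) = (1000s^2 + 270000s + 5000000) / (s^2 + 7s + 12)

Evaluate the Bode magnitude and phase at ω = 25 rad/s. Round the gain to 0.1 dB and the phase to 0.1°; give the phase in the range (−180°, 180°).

Substitute s = j25:
Numerator: 1000(j25)^2 + 270000(j25) + 5000000 = 4375000 + j6750000
Denominator: (j25)^2 + 7(j25) + 12 = -613 + j175
|N| = √(4375000² + 6750000²) ≈ 8.0438e+06, ∠N ≈ 57.05°
|D| = √(613² + 175²) ≈ 637.49, ∠D ≈ 164.07°
|T| = 8.0438e+06 / 637.49 ≈ 12618
Gain = 20 log₁₀(12618) ≈ 82.02 dB
∠T = 57.05° − 164.07° = -107.02°

82.0 dB, -107.0°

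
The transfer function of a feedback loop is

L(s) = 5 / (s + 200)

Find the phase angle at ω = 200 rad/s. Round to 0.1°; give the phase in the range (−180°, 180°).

At s = jω = j200:
pole (s+200): 200 + j200 → |·| = √(200²+200²) = √80000 ≈ 282.84, ∠ = arctan(200/200) ≈ 45.00°
∠L = 0.00° − 45.00° = -45.00°

-45.0°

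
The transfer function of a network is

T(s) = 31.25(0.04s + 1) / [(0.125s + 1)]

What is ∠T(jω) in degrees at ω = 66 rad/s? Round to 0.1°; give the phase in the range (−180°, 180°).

-13.8°

At ω = 66 rad/s:
zero (1 + j66·0.04) = 1 + j2.64 → |·| ≈ 2.823, ∠ ≈ 69.25°
pole (1 + j66·0.125) = 1 + j8.25 → |·| ≈ 8.3104, ∠ ≈ 83.09°
∠T = (69.25°) − (83.09°) = -13.84°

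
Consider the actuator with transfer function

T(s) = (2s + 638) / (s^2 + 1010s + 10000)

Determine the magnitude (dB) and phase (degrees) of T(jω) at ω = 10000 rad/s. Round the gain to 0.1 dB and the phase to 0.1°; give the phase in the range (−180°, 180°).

-74.0 dB, -86.1°

Substitute s = j10000:
Numerator: 2(j10000) + 638 = 638 + j20000
Denominator: (j10000)^2 + 1010(j10000) + 10000 = -99990000 + j10100000
|N| = √(638² + 20000²) ≈ 20010, ∠N ≈ 88.17°
|D| = √(99990000² + 10100000²) ≈ 1.005e+08, ∠D ≈ 174.23°
|T| = 20010 / 1.005e+08 ≈ 0.0001991
Gain = 20 log₁₀(0.0001991) ≈ -74.02 dB
∠T = 88.17° − 174.23° = -86.06°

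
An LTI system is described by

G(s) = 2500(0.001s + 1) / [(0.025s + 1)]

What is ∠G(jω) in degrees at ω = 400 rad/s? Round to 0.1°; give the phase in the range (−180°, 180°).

-62.5°

At ω = 400 rad/s:
zero (1 + j400·0.001) = 1 + j0.4 → |·| ≈ 1.077, ∠ ≈ 21.80°
pole (1 + j400·0.025) = 1 + j10 → |·| ≈ 10.05, ∠ ≈ 84.29°
∠G = (21.80°) − (84.29°) = -62.49°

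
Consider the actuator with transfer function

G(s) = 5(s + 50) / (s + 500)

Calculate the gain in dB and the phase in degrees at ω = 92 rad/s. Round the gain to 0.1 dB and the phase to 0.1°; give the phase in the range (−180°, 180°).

0.3 dB, 51.1°

At s = jω = j92:
zero (s+50): 50 + j92 → |·| = √(50²+92²) = √10964 ≈ 104.71, ∠ = arctan(92/50) ≈ 61.48°
pole (s+500): 500 + j92 → |·| = √(500²+92²) = √258464 ≈ 508.39, ∠ = arctan(92/500) ≈ 10.43°
|G| = 5 · 104.71 / 508.39 ≈ 1.0298
Gain = 20 log₁₀(1.0298) ≈ 0.26 dB
∠G = 61.48° − 10.43° = 51.05°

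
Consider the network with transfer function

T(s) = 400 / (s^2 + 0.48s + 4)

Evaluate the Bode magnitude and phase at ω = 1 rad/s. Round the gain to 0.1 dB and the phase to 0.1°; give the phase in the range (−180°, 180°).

At s = jω = j1:
quadratic: (j1)² + 0.48·j1 + 4 = 3 + j0.48 → |·| ≈ 3.0382, ∠ ≈ 9.09°
|T| = 400 / 3.0382 ≈ 131.66
Gain = 20 log₁₀(131.66) ≈ 42.39 dB
∠T = 0.00° − 9.09° = -9.09°

42.4 dB, -9.1°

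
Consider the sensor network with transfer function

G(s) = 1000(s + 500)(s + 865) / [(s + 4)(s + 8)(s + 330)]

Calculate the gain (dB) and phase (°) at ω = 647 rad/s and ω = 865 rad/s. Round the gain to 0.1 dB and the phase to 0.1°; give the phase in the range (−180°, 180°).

At s = jω = j647:
zero (s+500): 500 + j647 → |·| = √(500²+647²) = √668609 ≈ 817.69, ∠ = arctan(647/500) ≈ 52.30°
zero (s+865): 865 + j647 → |·| = √(865²+647²) = √1166834 ≈ 1080.2, ∠ = arctan(647/865) ≈ 36.80°
pole (s+4): 4 + j647 → |·| = √(4²+647²) = √418625 ≈ 647.01, ∠ = arctan(647/4) ≈ 89.65°
pole (s+8): 8 + j647 → |·| = √(8²+647²) = √418673 ≈ 647.05, ∠ = arctan(647/8) ≈ 89.29°
pole (s+330): 330 + j647 → |·| = √(330²+647²) = √527509 ≈ 726.3, ∠ = arctan(647/330) ≈ 62.98°
|G| = 1000 · 8.8327e+05 / 3.0406e+08 ≈ 2.9049
Gain = 20 log₁₀(2.9049) ≈ 9.26 dB
∠G = 89.10° − 241.92° = -152.82°

At s = jω = j865:
zero (s+500): 500 + j865 → |·| = √(500²+865²) = √998225 ≈ 999.11, ∠ = arctan(865/500) ≈ 59.97°
zero (s+865): 865 + j865 → |·| = √(865²+865²) = √1496450 ≈ 1223.3, ∠ = arctan(865/865) ≈ 45.00°
pole (s+4): 4 + j865 → |·| = √(4²+865²) = √748241 ≈ 865.01, ∠ = arctan(865/4) ≈ 89.74°
pole (s+8): 8 + j865 → |·| = √(8²+865²) = √748289 ≈ 865.04, ∠ = arctan(865/8) ≈ 89.47°
pole (s+330): 330 + j865 → |·| = √(330²+865²) = √857125 ≈ 925.81, ∠ = arctan(865/330) ≈ 69.12°
|G| = 1000 · 1.2222e+06 / 6.9275e+08 ≈ 1.7643
Gain = 20 log₁₀(1.7643) ≈ 4.93 dB
∠G = 104.97° − 248.33° = -143.36°

ω = 647: 9.3 dB, -152.8°; ω = 865: 4.9 dB, -143.4°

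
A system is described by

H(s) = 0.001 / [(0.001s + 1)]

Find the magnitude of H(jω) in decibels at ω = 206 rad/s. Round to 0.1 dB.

-60.2 dB

At ω = 206 rad/s:
pole (1 + j206·0.001) = 1 + j0.206 → |·| ≈ 1.021, ∠ ≈ 11.64°
|H| = 0.001 · 1 / (1.021) ≈ 0.00097943
Gain = 20 log₁₀(0.00097943) ≈ -60.18 dB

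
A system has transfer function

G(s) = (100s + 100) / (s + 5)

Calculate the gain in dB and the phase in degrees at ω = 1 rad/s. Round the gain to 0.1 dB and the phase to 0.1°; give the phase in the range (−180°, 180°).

Substitute s = j1:
Numerator: 100(j1) + 100 = 100 + j100
Denominator: (j1) + 5 = 5 + j1
|N| = √(100² + 100²) ≈ 141.42, ∠N ≈ 45.00°
|D| = √(5² + 1²) ≈ 5.099, ∠D ≈ 11.31°
|G| = 141.42 / 5.099 ≈ 27.735
Gain = 20 log₁₀(27.735) ≈ 28.86 dB
∠G = 45.00° − 11.31° = 33.69°

28.9 dB, 33.7°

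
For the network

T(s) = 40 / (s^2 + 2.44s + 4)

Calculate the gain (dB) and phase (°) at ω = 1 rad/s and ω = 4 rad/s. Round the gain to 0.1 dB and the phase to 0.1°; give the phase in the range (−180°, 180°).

At s = jω = j1:
quadratic: (j1)² + 2.44·j1 + 4 = 3 + j2.44 → |·| ≈ 3.867, ∠ ≈ 39.12°
|T| = 40 / 3.867 ≈ 10.344
Gain = 20 log₁₀(10.344) ≈ 20.29 dB
∠T = 0.00° − 39.12° = -39.12°

At s = jω = j4:
quadratic: (j4)² + 2.44·j4 + 4 = -12 + j9.76 → |·| ≈ 15.468, ∠ ≈ 140.88°
|T| = 40 / 15.468 ≈ 2.586
Gain = 20 log₁₀(2.586) ≈ 8.25 dB
∠T = 0.00° − 140.88° = -140.88°

ω = 1: 20.3 dB, -39.1°; ω = 4: 8.3 dB, -140.9°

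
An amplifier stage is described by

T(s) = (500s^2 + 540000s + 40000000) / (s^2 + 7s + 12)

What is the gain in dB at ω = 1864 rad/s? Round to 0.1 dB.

55.1 dB

Substitute s = j1864:
Numerator: 500(j1864)^2 + 540000(j1864) + 40000000 = -1697248000 + j1006560000
Denominator: (j1864)^2 + 7(j1864) + 12 = -3474484 + j13048
|N| = √(1697248000² + 1006560000²) ≈ 1.9733e+09, ∠N ≈ 149.33°
|D| = √(3474484² + 13048²) ≈ 3.4745e+06, ∠D ≈ 179.78°
|T| = 1.9733e+09 / 3.4745e+06 ≈ 567.94
Gain = 20 log₁₀(567.94) ≈ 55.09 dB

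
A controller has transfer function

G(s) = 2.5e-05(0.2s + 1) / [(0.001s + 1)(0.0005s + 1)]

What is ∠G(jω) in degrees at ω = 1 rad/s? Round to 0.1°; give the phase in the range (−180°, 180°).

At ω = 1 rad/s:
zero (1 + j1·0.2) = 1 + j0.2 → |·| ≈ 1.0198, ∠ ≈ 11.31°
pole (1 + j1·0.001) = 1 + j0.001 → |·| ≈ 1, ∠ ≈ 0.06°
pole (1 + j1·0.0005) = 1 + j0.0005 → |·| ≈ 1, ∠ ≈ 0.03°
∠G = (11.31°) − (0.06° + 0.03°) = 11.22°

11.2°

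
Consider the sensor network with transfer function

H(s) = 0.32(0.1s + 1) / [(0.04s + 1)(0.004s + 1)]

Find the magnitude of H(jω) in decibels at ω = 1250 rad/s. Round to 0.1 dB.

-16.1 dB

At ω = 1250 rad/s:
zero (1 + j1250·0.1) = 1 + j125 → |·| ≈ 125, ∠ ≈ 89.54°
pole (1 + j1250·0.04) = 1 + j50 → |·| ≈ 50.01, ∠ ≈ 88.85°
pole (1 + j1250·0.004) = 1 + j5 → |·| ≈ 5.099, ∠ ≈ 78.69°
|H| = 0.32 · 125 / (50.01 · 5.099) ≈ 0.15686
Gain = 20 log₁₀(0.15686) ≈ -16.09 dB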